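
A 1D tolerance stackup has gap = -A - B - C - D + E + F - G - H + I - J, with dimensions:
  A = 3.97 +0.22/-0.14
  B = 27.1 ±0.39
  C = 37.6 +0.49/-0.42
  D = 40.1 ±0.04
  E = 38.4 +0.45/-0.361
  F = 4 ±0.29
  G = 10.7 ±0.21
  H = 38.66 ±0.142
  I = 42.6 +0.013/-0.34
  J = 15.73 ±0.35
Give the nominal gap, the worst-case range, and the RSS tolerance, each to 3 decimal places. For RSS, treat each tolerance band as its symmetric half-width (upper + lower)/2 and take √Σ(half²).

nominal=-88.860 wc=[-91.693,-86.415] rss=0.927

Stack each dimension's contribution:
  -A: nom -3.970 → Σnom=-3.970; wc +0.140/-0.220 → slack +0.140/-0.220; half-tol=0.180, Σhalf²=0.032400
  -B: nom -27.100 → Σnom=-31.070; wc +0.390/-0.390 → slack +0.530/-0.610; half-tol=0.390, Σhalf²=0.184500
  -C: nom -37.600 → Σnom=-68.670; wc +0.420/-0.490 → slack +0.950/-1.100; half-tol=0.455, Σhalf²=0.391525
  -D: nom -40.100 → Σnom=-108.770; wc +0.040/-0.040 → slack +0.990/-1.140; half-tol=0.040, Σhalf²=0.393125
  +E: nom +38.400 → Σnom=-70.370; wc +0.450/-0.361 → slack +1.440/-1.501; half-tol=0.405, Σhalf²=0.557555
  +F: nom +4.000 → Σnom=-66.370; wc +0.290/-0.290 → slack +1.730/-1.791; half-tol=0.290, Σhalf²=0.641655
  -G: nom -10.700 → Σnom=-77.070; wc +0.210/-0.210 → slack +1.940/-2.001; half-tol=0.210, Σhalf²=0.685755
  -H: nom -38.660 → Σnom=-115.730; wc +0.142/-0.142 → slack +2.082/-2.143; half-tol=0.142, Σhalf²=0.705919
  +I: nom +42.600 → Σnom=-73.130; wc +0.013/-0.340 → slack +2.095/-2.483; half-tol=0.177, Σhalf²=0.737071
  -J: nom -15.730 → Σnom=-88.860; wc +0.350/-0.350 → slack +2.445/-2.833; half-tol=0.350, Σhalf²=0.859571
Nominal = -88.860. Worst-case = [-88.860 - 2.833, -88.860 + 2.445] = [-91.693, -86.415]. RSS = √0.859571 = 0.927.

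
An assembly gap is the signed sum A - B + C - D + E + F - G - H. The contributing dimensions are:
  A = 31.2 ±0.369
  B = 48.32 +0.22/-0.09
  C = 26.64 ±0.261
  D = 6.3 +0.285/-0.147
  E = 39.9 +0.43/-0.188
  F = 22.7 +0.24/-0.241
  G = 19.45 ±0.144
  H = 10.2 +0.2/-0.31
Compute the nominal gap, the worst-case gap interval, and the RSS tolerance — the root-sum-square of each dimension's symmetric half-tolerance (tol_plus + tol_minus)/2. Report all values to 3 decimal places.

nominal=36.170 wc=[34.262,38.161] rss=0.717

Stack each dimension's contribution:
  +A: nom +31.200 → Σnom=31.200; wc +0.369/-0.369 → slack +0.369/-0.369; half-tol=0.369, Σhalf²=0.136161
  -B: nom -48.320 → Σnom=-17.120; wc +0.090/-0.220 → slack +0.459/-0.589; half-tol=0.155, Σhalf²=0.160186
  +C: nom +26.640 → Σnom=9.520; wc +0.261/-0.261 → slack +0.720/-0.850; half-tol=0.261, Σhalf²=0.228307
  -D: nom -6.300 → Σnom=3.220; wc +0.147/-0.285 → slack +0.867/-1.135; half-tol=0.216, Σhalf²=0.274963
  +E: nom +39.900 → Σnom=43.120; wc +0.430/-0.188 → slack +1.297/-1.323; half-tol=0.309, Σhalf²=0.370444
  +F: nom +22.700 → Σnom=65.820; wc +0.240/-0.241 → slack +1.537/-1.564; half-tol=0.240, Σhalf²=0.428284
  -G: nom -19.450 → Σnom=46.370; wc +0.144/-0.144 → slack +1.681/-1.708; half-tol=0.144, Σhalf²=0.449020
  -H: nom -10.200 → Σnom=36.170; wc +0.310/-0.200 → slack +1.991/-1.908; half-tol=0.255, Σhalf²=0.514045
Nominal = 36.170. Worst-case = [36.170 - 1.908, 36.170 + 1.991] = [34.262, 38.161]. RSS = √0.514045 = 0.717.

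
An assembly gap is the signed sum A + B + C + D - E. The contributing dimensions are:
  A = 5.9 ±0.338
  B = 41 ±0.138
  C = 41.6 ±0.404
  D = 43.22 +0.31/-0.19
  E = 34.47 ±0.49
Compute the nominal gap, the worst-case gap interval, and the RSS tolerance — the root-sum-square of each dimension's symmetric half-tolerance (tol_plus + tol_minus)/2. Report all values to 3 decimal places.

Stack each dimension's contribution:
  +A: nom +5.900 → Σnom=5.900; wc +0.338/-0.338 → slack +0.338/-0.338; half-tol=0.338, Σhalf²=0.114244
  +B: nom +41.000 → Σnom=46.900; wc +0.138/-0.138 → slack +0.476/-0.476; half-tol=0.138, Σhalf²=0.133288
  +C: nom +41.600 → Σnom=88.500; wc +0.404/-0.404 → slack +0.880/-0.880; half-tol=0.404, Σhalf²=0.296504
  +D: nom +43.220 → Σnom=131.720; wc +0.310/-0.190 → slack +1.190/-1.070; half-tol=0.250, Σhalf²=0.359004
  -E: nom -34.470 → Σnom=97.250; wc +0.490/-0.490 → slack +1.680/-1.560; half-tol=0.490, Σhalf²=0.599104
Nominal = 97.250. Worst-case = [97.250 - 1.560, 97.250 + 1.680] = [95.690, 98.930]. RSS = √0.599104 = 0.774.

nominal=97.250 wc=[95.690,98.930] rss=0.774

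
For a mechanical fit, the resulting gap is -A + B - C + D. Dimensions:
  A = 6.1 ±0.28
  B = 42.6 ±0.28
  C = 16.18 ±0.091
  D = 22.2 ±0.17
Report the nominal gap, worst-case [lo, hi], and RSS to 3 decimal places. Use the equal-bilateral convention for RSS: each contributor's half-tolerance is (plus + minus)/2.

Stack each dimension's contribution:
  -A: nom -6.100 → Σnom=-6.100; wc +0.280/-0.280 → slack +0.280/-0.280; half-tol=0.280, Σhalf²=0.078400
  +B: nom +42.600 → Σnom=36.500; wc +0.280/-0.280 → slack +0.560/-0.560; half-tol=0.280, Σhalf²=0.156800
  -C: nom -16.180 → Σnom=20.320; wc +0.091/-0.091 → slack +0.651/-0.651; half-tol=0.091, Σhalf²=0.165081
  +D: nom +22.200 → Σnom=42.520; wc +0.170/-0.170 → slack +0.821/-0.821; half-tol=0.170, Σhalf²=0.193981
Nominal = 42.520. Worst-case = [42.520 - 0.821, 42.520 + 0.821] = [41.699, 43.341]. RSS = √0.193981 = 0.440.

nominal=42.520 wc=[41.699,43.341] rss=0.440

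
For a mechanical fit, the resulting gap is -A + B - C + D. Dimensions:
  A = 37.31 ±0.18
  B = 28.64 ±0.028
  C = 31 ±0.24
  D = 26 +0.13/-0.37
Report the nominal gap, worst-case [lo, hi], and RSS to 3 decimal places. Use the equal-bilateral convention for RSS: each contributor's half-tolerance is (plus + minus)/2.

nominal=-13.670 wc=[-14.488,-13.092] rss=0.392

Stack each dimension's contribution:
  -A: nom -37.310 → Σnom=-37.310; wc +0.180/-0.180 → slack +0.180/-0.180; half-tol=0.180, Σhalf²=0.032400
  +B: nom +28.640 → Σnom=-8.670; wc +0.028/-0.028 → slack +0.208/-0.208; half-tol=0.028, Σhalf²=0.033184
  -C: nom -31.000 → Σnom=-39.670; wc +0.240/-0.240 → slack +0.448/-0.448; half-tol=0.240, Σhalf²=0.090784
  +D: nom +26.000 → Σnom=-13.670; wc +0.130/-0.370 → slack +0.578/-0.818; half-tol=0.250, Σhalf²=0.153284
Nominal = -13.670. Worst-case = [-13.670 - 0.818, -13.670 + 0.578] = [-14.488, -13.092]. RSS = √0.153284 = 0.392.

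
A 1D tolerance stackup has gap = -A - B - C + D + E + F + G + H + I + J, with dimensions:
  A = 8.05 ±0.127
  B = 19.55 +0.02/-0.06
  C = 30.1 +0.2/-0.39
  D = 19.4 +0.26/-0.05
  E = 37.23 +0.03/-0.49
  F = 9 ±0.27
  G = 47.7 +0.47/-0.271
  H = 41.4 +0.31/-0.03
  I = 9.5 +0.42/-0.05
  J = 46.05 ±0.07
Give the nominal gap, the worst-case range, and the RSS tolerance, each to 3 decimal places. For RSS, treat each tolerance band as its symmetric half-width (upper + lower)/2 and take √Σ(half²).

nominal=152.580 wc=[151.002,154.987] rss=0.704

Stack each dimension's contribution:
  -A: nom -8.050 → Σnom=-8.050; wc +0.127/-0.127 → slack +0.127/-0.127; half-tol=0.127, Σhalf²=0.016129
  -B: nom -19.550 → Σnom=-27.600; wc +0.060/-0.020 → slack +0.187/-0.147; half-tol=0.040, Σhalf²=0.017729
  -C: nom -30.100 → Σnom=-57.700; wc +0.390/-0.200 → slack +0.577/-0.347; half-tol=0.295, Σhalf²=0.104754
  +D: nom +19.400 → Σnom=-38.300; wc +0.260/-0.050 → slack +0.837/-0.397; half-tol=0.155, Σhalf²=0.128779
  +E: nom +37.230 → Σnom=-1.070; wc +0.030/-0.490 → slack +0.867/-0.887; half-tol=0.260, Σhalf²=0.196379
  +F: nom +9.000 → Σnom=7.930; wc +0.270/-0.270 → slack +1.137/-1.157; half-tol=0.270, Σhalf²=0.269279
  +G: nom +47.700 → Σnom=55.630; wc +0.470/-0.271 → slack +1.607/-1.428; half-tol=0.370, Σhalf²=0.406549
  +H: nom +41.400 → Σnom=97.030; wc +0.310/-0.030 → slack +1.917/-1.458; half-tol=0.170, Σhalf²=0.435449
  +I: nom +9.500 → Σnom=106.530; wc +0.420/-0.050 → slack +2.337/-1.508; half-tol=0.235, Σhalf²=0.490674
  +J: nom +46.050 → Σnom=152.580; wc +0.070/-0.070 → slack +2.407/-1.578; half-tol=0.070, Σhalf²=0.495574
Nominal = 152.580. Worst-case = [152.580 - 1.578, 152.580 + 2.407] = [151.002, 154.987]. RSS = √0.495574 = 0.704.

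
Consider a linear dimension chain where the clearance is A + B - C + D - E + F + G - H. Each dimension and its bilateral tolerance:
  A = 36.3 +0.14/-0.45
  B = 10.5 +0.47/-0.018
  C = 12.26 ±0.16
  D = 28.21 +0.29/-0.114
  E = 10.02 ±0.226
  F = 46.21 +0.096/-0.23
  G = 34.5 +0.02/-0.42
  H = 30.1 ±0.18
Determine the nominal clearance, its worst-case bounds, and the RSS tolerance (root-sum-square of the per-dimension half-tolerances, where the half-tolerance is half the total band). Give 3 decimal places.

nominal=103.340 wc=[101.542,104.922] rss=0.609

Stack each dimension's contribution:
  +A: nom +36.300 → Σnom=36.300; wc +0.140/-0.450 → slack +0.140/-0.450; half-tol=0.295, Σhalf²=0.087025
  +B: nom +10.500 → Σnom=46.800; wc +0.470/-0.018 → slack +0.610/-0.468; half-tol=0.244, Σhalf²=0.146561
  -C: nom -12.260 → Σnom=34.540; wc +0.160/-0.160 → slack +0.770/-0.628; half-tol=0.160, Σhalf²=0.172161
  +D: nom +28.210 → Σnom=62.750; wc +0.290/-0.114 → slack +1.060/-0.742; half-tol=0.202, Σhalf²=0.212965
  -E: nom -10.020 → Σnom=52.730; wc +0.226/-0.226 → slack +1.286/-0.968; half-tol=0.226, Σhalf²=0.264041
  +F: nom +46.210 → Σnom=98.940; wc +0.096/-0.230 → slack +1.382/-1.198; half-tol=0.163, Σhalf²=0.290610
  +G: nom +34.500 → Σnom=133.440; wc +0.020/-0.420 → slack +1.402/-1.618; half-tol=0.220, Σhalf²=0.339010
  -H: nom -30.100 → Σnom=103.340; wc +0.180/-0.180 → slack +1.582/-1.798; half-tol=0.180, Σhalf²=0.371410
Nominal = 103.340. Worst-case = [103.340 - 1.798, 103.340 + 1.582] = [101.542, 104.922]. RSS = √0.371410 = 0.609.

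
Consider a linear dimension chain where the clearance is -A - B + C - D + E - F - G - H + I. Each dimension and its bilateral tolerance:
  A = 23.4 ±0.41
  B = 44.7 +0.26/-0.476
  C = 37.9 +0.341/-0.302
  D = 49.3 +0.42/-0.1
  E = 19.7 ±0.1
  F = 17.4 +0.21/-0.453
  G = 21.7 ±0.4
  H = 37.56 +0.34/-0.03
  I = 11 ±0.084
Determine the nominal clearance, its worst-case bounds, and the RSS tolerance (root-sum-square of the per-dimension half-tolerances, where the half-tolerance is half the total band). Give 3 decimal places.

nominal=-125.460 wc=[-127.986,-123.066] rss=0.892

Stack each dimension's contribution:
  -A: nom -23.400 → Σnom=-23.400; wc +0.410/-0.410 → slack +0.410/-0.410; half-tol=0.410, Σhalf²=0.168100
  -B: nom -44.700 → Σnom=-68.100; wc +0.476/-0.260 → slack +0.886/-0.670; half-tol=0.368, Σhalf²=0.303524
  +C: nom +37.900 → Σnom=-30.200; wc +0.341/-0.302 → slack +1.227/-0.972; half-tol=0.322, Σhalf²=0.406886
  -D: nom -49.300 → Σnom=-79.500; wc +0.100/-0.420 → slack +1.327/-1.392; half-tol=0.260, Σhalf²=0.474486
  +E: nom +19.700 → Σnom=-59.800; wc +0.100/-0.100 → slack +1.427/-1.492; half-tol=0.100, Σhalf²=0.484486
  -F: nom -17.400 → Σnom=-77.200; wc +0.453/-0.210 → slack +1.880/-1.702; half-tol=0.332, Σhalf²=0.594378
  -G: nom -21.700 → Σnom=-98.900; wc +0.400/-0.400 → slack +2.280/-2.102; half-tol=0.400, Σhalf²=0.754378
  -H: nom -37.560 → Σnom=-136.460; wc +0.030/-0.340 → slack +2.310/-2.442; half-tol=0.185, Σhalf²=0.788603
  +I: nom +11.000 → Σnom=-125.460; wc +0.084/-0.084 → slack +2.394/-2.526; half-tol=0.084, Σhalf²=0.795659
Nominal = -125.460. Worst-case = [-125.460 - 2.526, -125.460 + 2.394] = [-127.986, -123.066]. RSS = √0.795659 = 0.892.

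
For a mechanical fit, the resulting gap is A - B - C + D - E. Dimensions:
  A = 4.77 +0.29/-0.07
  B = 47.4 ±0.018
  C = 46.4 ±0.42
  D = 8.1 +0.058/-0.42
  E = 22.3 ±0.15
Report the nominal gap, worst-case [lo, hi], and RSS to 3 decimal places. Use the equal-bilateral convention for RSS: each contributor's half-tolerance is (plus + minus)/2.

Stack each dimension's contribution:
  +A: nom +4.770 → Σnom=4.770; wc +0.290/-0.070 → slack +0.290/-0.070; half-tol=0.180, Σhalf²=0.032400
  -B: nom -47.400 → Σnom=-42.630; wc +0.018/-0.018 → slack +0.308/-0.088; half-tol=0.018, Σhalf²=0.032724
  -C: nom -46.400 → Σnom=-89.030; wc +0.420/-0.420 → slack +0.728/-0.508; half-tol=0.420, Σhalf²=0.209124
  +D: nom +8.100 → Σnom=-80.930; wc +0.058/-0.420 → slack +0.786/-0.928; half-tol=0.239, Σhalf²=0.266245
  -E: nom -22.300 → Σnom=-103.230; wc +0.150/-0.150 → slack +0.936/-1.078; half-tol=0.150, Σhalf²=0.288745
Nominal = -103.230. Worst-case = [-103.230 - 1.078, -103.230 + 0.936] = [-104.308, -102.294]. RSS = √0.288745 = 0.537.

nominal=-103.230 wc=[-104.308,-102.294] rss=0.537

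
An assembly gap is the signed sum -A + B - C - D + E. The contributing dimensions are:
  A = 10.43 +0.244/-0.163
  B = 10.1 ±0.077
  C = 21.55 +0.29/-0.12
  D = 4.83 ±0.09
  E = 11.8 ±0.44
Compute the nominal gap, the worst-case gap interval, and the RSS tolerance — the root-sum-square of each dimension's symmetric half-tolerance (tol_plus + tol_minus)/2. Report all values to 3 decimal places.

Stack each dimension's contribution:
  -A: nom -10.430 → Σnom=-10.430; wc +0.163/-0.244 → slack +0.163/-0.244; half-tol=0.204, Σhalf²=0.041412
  +B: nom +10.100 → Σnom=-0.330; wc +0.077/-0.077 → slack +0.240/-0.321; half-tol=0.077, Σhalf²=0.047341
  -C: nom -21.550 → Σnom=-21.880; wc +0.120/-0.290 → slack +0.360/-0.611; half-tol=0.205, Σhalf²=0.089366
  -D: nom -4.830 → Σnom=-26.710; wc +0.090/-0.090 → slack +0.450/-0.701; half-tol=0.090, Σhalf²=0.097466
  +E: nom +11.800 → Σnom=-14.910; wc +0.440/-0.440 → slack +0.890/-1.141; half-tol=0.440, Σhalf²=0.291066
Nominal = -14.910. Worst-case = [-14.910 - 1.141, -14.910 + 0.890] = [-16.051, -14.020]. RSS = √0.291066 = 0.540.

nominal=-14.910 wc=[-16.051,-14.020] rss=0.540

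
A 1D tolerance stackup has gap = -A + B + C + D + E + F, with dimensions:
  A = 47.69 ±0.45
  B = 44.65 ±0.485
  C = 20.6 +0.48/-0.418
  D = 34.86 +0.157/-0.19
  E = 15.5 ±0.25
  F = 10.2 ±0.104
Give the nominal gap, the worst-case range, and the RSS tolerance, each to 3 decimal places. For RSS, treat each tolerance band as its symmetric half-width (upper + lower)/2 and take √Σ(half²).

Stack each dimension's contribution:
  -A: nom -47.690 → Σnom=-47.690; wc +0.450/-0.450 → slack +0.450/-0.450; half-tol=0.450, Σhalf²=0.202500
  +B: nom +44.650 → Σnom=-3.040; wc +0.485/-0.485 → slack +0.935/-0.935; half-tol=0.485, Σhalf²=0.437725
  +C: nom +20.600 → Σnom=17.560; wc +0.480/-0.418 → slack +1.415/-1.353; half-tol=0.449, Σhalf²=0.639326
  +D: nom +34.860 → Σnom=52.420; wc +0.157/-0.190 → slack +1.572/-1.543; half-tol=0.173, Σhalf²=0.669428
  +E: nom +15.500 → Σnom=67.920; wc +0.250/-0.250 → slack +1.822/-1.793; half-tol=0.250, Σhalf²=0.731928
  +F: nom +10.200 → Σnom=78.120; wc +0.104/-0.104 → slack +1.926/-1.897; half-tol=0.104, Σhalf²=0.742744
Nominal = 78.120. Worst-case = [78.120 - 1.897, 78.120 + 1.926] = [76.223, 80.046]. RSS = √0.742744 = 0.862.

nominal=78.120 wc=[76.223,80.046] rss=0.862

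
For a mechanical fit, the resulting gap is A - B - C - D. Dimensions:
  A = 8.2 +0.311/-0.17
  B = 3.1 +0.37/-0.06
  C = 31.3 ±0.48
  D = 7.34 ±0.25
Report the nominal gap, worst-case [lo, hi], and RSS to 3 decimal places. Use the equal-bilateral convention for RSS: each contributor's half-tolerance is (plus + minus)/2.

Stack each dimension's contribution:
  +A: nom +8.200 → Σnom=8.200; wc +0.311/-0.170 → slack +0.311/-0.170; half-tol=0.240, Σhalf²=0.057840
  -B: nom -3.100 → Σnom=5.100; wc +0.060/-0.370 → slack +0.371/-0.540; half-tol=0.215, Σhalf²=0.104065
  -C: nom -31.300 → Σnom=-26.200; wc +0.480/-0.480 → slack +0.851/-1.020; half-tol=0.480, Σhalf²=0.334465
  -D: nom -7.340 → Σnom=-33.540; wc +0.250/-0.250 → slack +1.101/-1.270; half-tol=0.250, Σhalf²=0.396965
Nominal = -33.540. Worst-case = [-33.540 - 1.270, -33.540 + 1.101] = [-34.810, -32.439]. RSS = √0.396965 = 0.630.

nominal=-33.540 wc=[-34.810,-32.439] rss=0.630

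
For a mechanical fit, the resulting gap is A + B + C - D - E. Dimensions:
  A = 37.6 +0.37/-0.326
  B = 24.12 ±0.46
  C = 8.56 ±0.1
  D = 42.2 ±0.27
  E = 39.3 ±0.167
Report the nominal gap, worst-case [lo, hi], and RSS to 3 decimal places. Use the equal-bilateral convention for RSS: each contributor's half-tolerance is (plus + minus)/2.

Stack each dimension's contribution:
  +A: nom +37.600 → Σnom=37.600; wc +0.370/-0.326 → slack +0.370/-0.326; half-tol=0.348, Σhalf²=0.121104
  +B: nom +24.120 → Σnom=61.720; wc +0.460/-0.460 → slack +0.830/-0.786; half-tol=0.460, Σhalf²=0.332704
  +C: nom +8.560 → Σnom=70.280; wc +0.100/-0.100 → slack +0.930/-0.886; half-tol=0.100, Σhalf²=0.342704
  -D: nom -42.200 → Σnom=28.080; wc +0.270/-0.270 → slack +1.200/-1.156; half-tol=0.270, Σhalf²=0.415604
  -E: nom -39.300 → Σnom=-11.220; wc +0.167/-0.167 → slack +1.367/-1.323; half-tol=0.167, Σhalf²=0.443493
Nominal = -11.220. Worst-case = [-11.220 - 1.323, -11.220 + 1.367] = [-12.543, -9.853]. RSS = √0.443493 = 0.666.

nominal=-11.220 wc=[-12.543,-9.853] rss=0.666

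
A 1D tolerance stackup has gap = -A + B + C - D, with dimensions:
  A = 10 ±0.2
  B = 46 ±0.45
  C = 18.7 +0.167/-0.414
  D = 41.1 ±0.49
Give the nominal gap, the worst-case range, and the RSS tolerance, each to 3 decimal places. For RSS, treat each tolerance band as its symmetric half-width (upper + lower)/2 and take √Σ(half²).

Stack each dimension's contribution:
  -A: nom -10.000 → Σnom=-10.000; wc +0.200/-0.200 → slack +0.200/-0.200; half-tol=0.200, Σhalf²=0.040000
  +B: nom +46.000 → Σnom=36.000; wc +0.450/-0.450 → slack +0.650/-0.650; half-tol=0.450, Σhalf²=0.242500
  +C: nom +18.700 → Σnom=54.700; wc +0.167/-0.414 → slack +0.817/-1.064; half-tol=0.290, Σhalf²=0.326890
  -D: nom -41.100 → Σnom=13.600; wc +0.490/-0.490 → slack +1.307/-1.554; half-tol=0.490, Σhalf²=0.566990
Nominal = 13.600. Worst-case = [13.600 - 1.554, 13.600 + 1.307] = [12.046, 14.907]. RSS = √0.566990 = 0.753.

nominal=13.600 wc=[12.046,14.907] rss=0.753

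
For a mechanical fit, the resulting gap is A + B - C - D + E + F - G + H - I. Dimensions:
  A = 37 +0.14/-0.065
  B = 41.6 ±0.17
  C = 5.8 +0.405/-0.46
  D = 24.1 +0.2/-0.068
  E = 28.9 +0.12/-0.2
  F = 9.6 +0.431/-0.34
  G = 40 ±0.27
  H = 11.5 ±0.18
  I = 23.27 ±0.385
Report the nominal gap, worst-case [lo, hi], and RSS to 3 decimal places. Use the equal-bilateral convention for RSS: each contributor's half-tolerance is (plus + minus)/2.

nominal=35.430 wc=[33.215,37.654] rss=0.820

Stack each dimension's contribution:
  +A: nom +37.000 → Σnom=37.000; wc +0.140/-0.065 → slack +0.140/-0.065; half-tol=0.103, Σhalf²=0.010506
  +B: nom +41.600 → Σnom=78.600; wc +0.170/-0.170 → slack +0.310/-0.235; half-tol=0.170, Σhalf²=0.039406
  -C: nom -5.800 → Σnom=72.800; wc +0.460/-0.405 → slack +0.770/-0.640; half-tol=0.432, Σhalf²=0.226463
  -D: nom -24.100 → Σnom=48.700; wc +0.068/-0.200 → slack +0.838/-0.840; half-tol=0.134, Σhalf²=0.244419
  +E: nom +28.900 → Σnom=77.600; wc +0.120/-0.200 → slack +0.958/-1.040; half-tol=0.160, Σhalf²=0.270018
  +F: nom +9.600 → Σnom=87.200; wc +0.431/-0.340 → slack +1.389/-1.380; half-tol=0.386, Σhalf²=0.418629
  -G: nom -40.000 → Σnom=47.200; wc +0.270/-0.270 → slack +1.659/-1.650; half-tol=0.270, Σhalf²=0.491529
  +H: nom +11.500 → Σnom=58.700; wc +0.180/-0.180 → slack +1.839/-1.830; half-tol=0.180, Σhalf²=0.523929
  -I: nom -23.270 → Σnom=35.430; wc +0.385/-0.385 → slack +2.224/-2.215; half-tol=0.385, Σhalf²=0.672154
Nominal = 35.430. Worst-case = [35.430 - 2.215, 35.430 + 2.224] = [33.215, 37.654]. RSS = √0.672154 = 0.820.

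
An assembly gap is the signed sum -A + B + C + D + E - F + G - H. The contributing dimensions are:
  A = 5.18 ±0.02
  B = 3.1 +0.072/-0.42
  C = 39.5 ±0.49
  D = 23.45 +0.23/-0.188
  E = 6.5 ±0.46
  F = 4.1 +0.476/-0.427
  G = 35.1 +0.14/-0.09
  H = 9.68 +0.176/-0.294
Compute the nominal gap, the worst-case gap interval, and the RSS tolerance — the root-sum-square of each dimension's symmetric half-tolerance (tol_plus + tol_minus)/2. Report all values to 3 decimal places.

Stack each dimension's contribution:
  -A: nom -5.180 → Σnom=-5.180; wc +0.020/-0.020 → slack +0.020/-0.020; half-tol=0.020, Σhalf²=0.000400
  +B: nom +3.100 → Σnom=-2.080; wc +0.072/-0.420 → slack +0.092/-0.440; half-tol=0.246, Σhalf²=0.060916
  +C: nom +39.500 → Σnom=37.420; wc +0.490/-0.490 → slack +0.582/-0.930; half-tol=0.490, Σhalf²=0.301016
  +D: nom +23.450 → Σnom=60.870; wc +0.230/-0.188 → slack +0.812/-1.118; half-tol=0.209, Σhalf²=0.344697
  +E: nom +6.500 → Σnom=67.370; wc +0.460/-0.460 → slack +1.272/-1.578; half-tol=0.460, Σhalf²=0.556297
  -F: nom -4.100 → Σnom=63.270; wc +0.427/-0.476 → slack +1.699/-2.054; half-tol=0.452, Σhalf²=0.760149
  +G: nom +35.100 → Σnom=98.370; wc +0.140/-0.090 → slack +1.839/-2.144; half-tol=0.115, Σhalf²=0.773374
  -H: nom -9.680 → Σnom=88.690; wc +0.294/-0.176 → slack +2.133/-2.320; half-tol=0.235, Σhalf²=0.828599
Nominal = 88.690. Worst-case = [88.690 - 2.320, 88.690 + 2.133] = [86.370, 90.823]. RSS = √0.828599 = 0.910.

nominal=88.690 wc=[86.370,90.823] rss=0.910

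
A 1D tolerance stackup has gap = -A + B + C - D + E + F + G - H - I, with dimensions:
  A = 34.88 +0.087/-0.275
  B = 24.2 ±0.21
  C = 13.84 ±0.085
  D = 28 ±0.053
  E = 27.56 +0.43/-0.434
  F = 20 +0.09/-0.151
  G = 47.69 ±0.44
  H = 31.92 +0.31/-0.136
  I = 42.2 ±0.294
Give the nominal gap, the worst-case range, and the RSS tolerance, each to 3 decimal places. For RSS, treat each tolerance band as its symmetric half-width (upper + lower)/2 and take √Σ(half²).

Stack each dimension's contribution:
  -A: nom -34.880 → Σnom=-34.880; wc +0.275/-0.087 → slack +0.275/-0.087; half-tol=0.181, Σhalf²=0.032761
  +B: nom +24.200 → Σnom=-10.680; wc +0.210/-0.210 → slack +0.485/-0.297; half-tol=0.210, Σhalf²=0.076861
  +C: nom +13.840 → Σnom=3.160; wc +0.085/-0.085 → slack +0.570/-0.382; half-tol=0.085, Σhalf²=0.084086
  -D: nom -28.000 → Σnom=-24.840; wc +0.053/-0.053 → slack +0.623/-0.435; half-tol=0.053, Σhalf²=0.086895
  +E: nom +27.560 → Σnom=2.720; wc +0.430/-0.434 → slack +1.053/-0.869; half-tol=0.432, Σhalf²=0.273519
  +F: nom +20.000 → Σnom=22.720; wc +0.090/-0.151 → slack +1.143/-1.020; half-tol=0.120, Σhalf²=0.288039
  +G: nom +47.690 → Σnom=70.410; wc +0.440/-0.440 → slack +1.583/-1.460; half-tol=0.440, Σhalf²=0.481639
  -H: nom -31.920 → Σnom=38.490; wc +0.136/-0.310 → slack +1.719/-1.770; half-tol=0.223, Σhalf²=0.531368
  -I: nom -42.200 → Σnom=-3.710; wc +0.294/-0.294 → slack +2.013/-2.064; half-tol=0.294, Σhalf²=0.617804
Nominal = -3.710. Worst-case = [-3.710 - 2.064, -3.710 + 2.013] = [-5.774, -1.697]. RSS = √0.617804 = 0.786.

nominal=-3.710 wc=[-5.774,-1.697] rss=0.786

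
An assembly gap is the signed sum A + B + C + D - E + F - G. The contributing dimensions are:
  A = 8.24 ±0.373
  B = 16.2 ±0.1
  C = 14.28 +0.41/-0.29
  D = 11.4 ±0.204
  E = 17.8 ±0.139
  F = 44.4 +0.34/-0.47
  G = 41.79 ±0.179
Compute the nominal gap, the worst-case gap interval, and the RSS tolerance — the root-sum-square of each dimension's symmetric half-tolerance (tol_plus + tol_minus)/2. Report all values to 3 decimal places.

nominal=34.930 wc=[33.175,36.675] rss=0.727

Stack each dimension's contribution:
  +A: nom +8.240 → Σnom=8.240; wc +0.373/-0.373 → slack +0.373/-0.373; half-tol=0.373, Σhalf²=0.139129
  +B: nom +16.200 → Σnom=24.440; wc +0.100/-0.100 → slack +0.473/-0.473; half-tol=0.100, Σhalf²=0.149129
  +C: nom +14.280 → Σnom=38.720; wc +0.410/-0.290 → slack +0.883/-0.763; half-tol=0.350, Σhalf²=0.271629
  +D: nom +11.400 → Σnom=50.120; wc +0.204/-0.204 → slack +1.087/-0.967; half-tol=0.204, Σhalf²=0.313245
  -E: nom -17.800 → Σnom=32.320; wc +0.139/-0.139 → slack +1.226/-1.106; half-tol=0.139, Σhalf²=0.332566
  +F: nom +44.400 → Σnom=76.720; wc +0.340/-0.470 → slack +1.566/-1.576; half-tol=0.405, Σhalf²=0.496591
  -G: nom -41.790 → Σnom=34.930; wc +0.179/-0.179 → slack +1.745/-1.755; half-tol=0.179, Σhalf²=0.528632
Nominal = 34.930. Worst-case = [34.930 - 1.755, 34.930 + 1.745] = [33.175, 36.675]. RSS = √0.528632 = 0.727.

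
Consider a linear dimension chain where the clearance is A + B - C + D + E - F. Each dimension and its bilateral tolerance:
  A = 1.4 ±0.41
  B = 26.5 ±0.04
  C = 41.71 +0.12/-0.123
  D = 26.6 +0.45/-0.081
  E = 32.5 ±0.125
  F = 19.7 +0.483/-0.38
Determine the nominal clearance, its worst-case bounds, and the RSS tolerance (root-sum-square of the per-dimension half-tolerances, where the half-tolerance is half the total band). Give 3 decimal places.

Stack each dimension's contribution:
  +A: nom +1.400 → Σnom=1.400; wc +0.410/-0.410 → slack +0.410/-0.410; half-tol=0.410, Σhalf²=0.168100
  +B: nom +26.500 → Σnom=27.900; wc +0.040/-0.040 → slack +0.450/-0.450; half-tol=0.040, Σhalf²=0.169700
  -C: nom -41.710 → Σnom=-13.810; wc +0.123/-0.120 → slack +0.573/-0.570; half-tol=0.121, Σhalf²=0.184462
  +D: nom +26.600 → Σnom=12.790; wc +0.450/-0.081 → slack +1.023/-0.651; half-tol=0.266, Σhalf²=0.254952
  +E: nom +32.500 → Σnom=45.290; wc +0.125/-0.125 → slack +1.148/-0.776; half-tol=0.125, Σhalf²=0.270577
  -F: nom -19.700 → Σnom=25.590; wc +0.380/-0.483 → slack +1.528/-1.259; half-tol=0.431, Σhalf²=0.456770
Nominal = 25.590. Worst-case = [25.590 - 1.259, 25.590 + 1.528] = [24.331, 27.118]. RSS = √0.456770 = 0.676.

nominal=25.590 wc=[24.331,27.118] rss=0.676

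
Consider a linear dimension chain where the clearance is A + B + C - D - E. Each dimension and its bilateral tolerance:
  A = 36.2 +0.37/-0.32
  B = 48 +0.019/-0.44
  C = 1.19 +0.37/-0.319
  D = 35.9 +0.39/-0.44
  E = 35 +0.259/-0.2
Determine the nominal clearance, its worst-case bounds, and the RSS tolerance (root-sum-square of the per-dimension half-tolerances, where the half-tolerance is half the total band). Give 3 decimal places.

Stack each dimension's contribution:
  +A: nom +36.200 → Σnom=36.200; wc +0.370/-0.320 → slack +0.370/-0.320; half-tol=0.345, Σhalf²=0.119025
  +B: nom +48.000 → Σnom=84.200; wc +0.019/-0.440 → slack +0.389/-0.760; half-tol=0.230, Σhalf²=0.171695
  +C: nom +1.190 → Σnom=85.390; wc +0.370/-0.319 → slack +0.759/-1.079; half-tol=0.345, Σhalf²=0.290376
  -D: nom -35.900 → Σnom=49.490; wc +0.440/-0.390 → slack +1.199/-1.469; half-tol=0.415, Σhalf²=0.462601
  -E: nom -35.000 → Σnom=14.490; wc +0.200/-0.259 → slack +1.399/-1.728; half-tol=0.230, Σhalf²=0.515271
Nominal = 14.490. Worst-case = [14.490 - 1.728, 14.490 + 1.399] = [12.762, 15.889]. RSS = √0.515271 = 0.718.

nominal=14.490 wc=[12.762,15.889] rss=0.718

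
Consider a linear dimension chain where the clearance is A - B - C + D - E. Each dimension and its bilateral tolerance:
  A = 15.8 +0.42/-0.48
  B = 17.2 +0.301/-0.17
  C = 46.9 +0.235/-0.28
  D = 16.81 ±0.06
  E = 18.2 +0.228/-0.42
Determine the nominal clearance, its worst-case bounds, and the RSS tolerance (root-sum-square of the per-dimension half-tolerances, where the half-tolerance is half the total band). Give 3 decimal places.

Stack each dimension's contribution:
  +A: nom +15.800 → Σnom=15.800; wc +0.420/-0.480 → slack +0.420/-0.480; half-tol=0.450, Σhalf²=0.202500
  -B: nom -17.200 → Σnom=-1.400; wc +0.170/-0.301 → slack +0.590/-0.781; half-tol=0.235, Σhalf²=0.257960
  -C: nom -46.900 → Σnom=-48.300; wc +0.280/-0.235 → slack +0.870/-1.016; half-tol=0.258, Σhalf²=0.324266
  +D: nom +16.810 → Σnom=-31.490; wc +0.060/-0.060 → slack +0.930/-1.076; half-tol=0.060, Σhalf²=0.327866
  -E: nom -18.200 → Σnom=-49.690; wc +0.420/-0.228 → slack +1.350/-1.304; half-tol=0.324, Σhalf²=0.432842
Nominal = -49.690. Worst-case = [-49.690 - 1.304, -49.690 + 1.350] = [-50.994, -48.340]. RSS = √0.432842 = 0.658.

nominal=-49.690 wc=[-50.994,-48.340] rss=0.658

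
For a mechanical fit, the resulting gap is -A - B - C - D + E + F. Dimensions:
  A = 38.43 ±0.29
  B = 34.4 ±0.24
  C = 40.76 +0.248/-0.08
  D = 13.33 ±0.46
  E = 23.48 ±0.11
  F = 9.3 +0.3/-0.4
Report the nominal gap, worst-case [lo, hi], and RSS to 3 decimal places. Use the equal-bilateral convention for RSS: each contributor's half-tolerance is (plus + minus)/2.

Stack each dimension's contribution:
  -A: nom -38.430 → Σnom=-38.430; wc +0.290/-0.290 → slack +0.290/-0.290; half-tol=0.290, Σhalf²=0.084100
  -B: nom -34.400 → Σnom=-72.830; wc +0.240/-0.240 → slack +0.530/-0.530; half-tol=0.240, Σhalf²=0.141700
  -C: nom -40.760 → Σnom=-113.590; wc +0.080/-0.248 → slack +0.610/-0.778; half-tol=0.164, Σhalf²=0.168596
  -D: nom -13.330 → Σnom=-126.920; wc +0.460/-0.460 → slack +1.070/-1.238; half-tol=0.460, Σhalf²=0.380196
  +E: nom +23.480 → Σnom=-103.440; wc +0.110/-0.110 → slack +1.180/-1.348; half-tol=0.110, Σhalf²=0.392296
  +F: nom +9.300 → Σnom=-94.140; wc +0.300/-0.400 → slack +1.480/-1.748; half-tol=0.350, Σhalf²=0.514796
Nominal = -94.140. Worst-case = [-94.140 - 1.748, -94.140 + 1.480] = [-95.888, -92.660]. RSS = √0.514796 = 0.717.

nominal=-94.140 wc=[-95.888,-92.660] rss=0.717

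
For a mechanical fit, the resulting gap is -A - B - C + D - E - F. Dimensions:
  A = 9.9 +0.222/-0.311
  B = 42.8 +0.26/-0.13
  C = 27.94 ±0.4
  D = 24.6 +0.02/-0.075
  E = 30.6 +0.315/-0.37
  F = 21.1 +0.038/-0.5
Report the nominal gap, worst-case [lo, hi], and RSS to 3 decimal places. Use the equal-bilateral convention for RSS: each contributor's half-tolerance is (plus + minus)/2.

nominal=-107.740 wc=[-109.050,-106.009] rss=0.679

Stack each dimension's contribution:
  -A: nom -9.900 → Σnom=-9.900; wc +0.311/-0.222 → slack +0.311/-0.222; half-tol=0.267, Σhalf²=0.071022
  -B: nom -42.800 → Σnom=-52.700; wc +0.130/-0.260 → slack +0.441/-0.482; half-tol=0.195, Σhalf²=0.109047
  -C: nom -27.940 → Σnom=-80.640; wc +0.400/-0.400 → slack +0.841/-0.882; half-tol=0.400, Σhalf²=0.269047
  +D: nom +24.600 → Σnom=-56.040; wc +0.020/-0.075 → slack +0.861/-0.957; half-tol=0.048, Σhalf²=0.271304
  -E: nom -30.600 → Σnom=-86.640; wc +0.370/-0.315 → slack +1.231/-1.272; half-tol=0.343, Σhalf²=0.388610
  -F: nom -21.100 → Σnom=-107.740; wc +0.500/-0.038 → slack +1.731/-1.310; half-tol=0.269, Σhalf²=0.460971
Nominal = -107.740. Worst-case = [-107.740 - 1.310, -107.740 + 1.731] = [-109.050, -106.009]. RSS = √0.460971 = 0.679.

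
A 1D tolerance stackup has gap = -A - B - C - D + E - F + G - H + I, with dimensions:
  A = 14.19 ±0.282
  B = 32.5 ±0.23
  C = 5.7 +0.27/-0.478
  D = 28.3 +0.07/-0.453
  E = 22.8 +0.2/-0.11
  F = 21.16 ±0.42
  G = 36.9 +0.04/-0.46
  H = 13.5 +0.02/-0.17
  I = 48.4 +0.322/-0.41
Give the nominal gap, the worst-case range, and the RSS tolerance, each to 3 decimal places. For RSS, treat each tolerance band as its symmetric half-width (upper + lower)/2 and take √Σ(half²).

nominal=-7.250 wc=[-9.522,-4.655] rss=0.864

Stack each dimension's contribution:
  -A: nom -14.190 → Σnom=-14.190; wc +0.282/-0.282 → slack +0.282/-0.282; half-tol=0.282, Σhalf²=0.079524
  -B: nom -32.500 → Σnom=-46.690; wc +0.230/-0.230 → slack +0.512/-0.512; half-tol=0.230, Σhalf²=0.132424
  -C: nom -5.700 → Σnom=-52.390; wc +0.478/-0.270 → slack +0.990/-0.782; half-tol=0.374, Σhalf²=0.272300
  -D: nom -28.300 → Σnom=-80.690; wc +0.453/-0.070 → slack +1.443/-0.852; half-tol=0.262, Σhalf²=0.340682
  +E: nom +22.800 → Σnom=-57.890; wc +0.200/-0.110 → slack +1.643/-0.962; half-tol=0.155, Σhalf²=0.364707
  -F: nom -21.160 → Σnom=-79.050; wc +0.420/-0.420 → slack +2.063/-1.382; half-tol=0.420, Σhalf²=0.541107
  +G: nom +36.900 → Σnom=-42.150; wc +0.040/-0.460 → slack +2.103/-1.842; half-tol=0.250, Σhalf²=0.603607
  -H: nom -13.500 → Σnom=-55.650; wc +0.170/-0.020 → slack +2.273/-1.862; half-tol=0.095, Σhalf²=0.612632
  +I: nom +48.400 → Σnom=-7.250; wc +0.322/-0.410 → slack +2.595/-2.272; half-tol=0.366, Σhalf²=0.746588
Nominal = -7.250. Worst-case = [-7.250 - 2.272, -7.250 + 2.595] = [-9.522, -4.655]. RSS = √0.746588 = 0.864.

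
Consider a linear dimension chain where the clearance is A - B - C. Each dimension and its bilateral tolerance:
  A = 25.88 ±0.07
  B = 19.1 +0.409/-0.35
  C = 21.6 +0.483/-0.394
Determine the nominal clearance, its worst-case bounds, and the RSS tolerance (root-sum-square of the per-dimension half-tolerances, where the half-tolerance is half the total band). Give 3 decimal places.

nominal=-14.820 wc=[-15.782,-14.006] rss=0.584

Stack each dimension's contribution:
  +A: nom +25.880 → Σnom=25.880; wc +0.070/-0.070 → slack +0.070/-0.070; half-tol=0.070, Σhalf²=0.004900
  -B: nom -19.100 → Σnom=6.780; wc +0.350/-0.409 → slack +0.420/-0.479; half-tol=0.379, Σhalf²=0.148920
  -C: nom -21.600 → Σnom=-14.820; wc +0.394/-0.483 → slack +0.814/-0.962; half-tol=0.439, Σhalf²=0.341202
Nominal = -14.820. Worst-case = [-14.820 - 0.962, -14.820 + 0.814] = [-15.782, -14.006]. RSS = √0.341202 = 0.584.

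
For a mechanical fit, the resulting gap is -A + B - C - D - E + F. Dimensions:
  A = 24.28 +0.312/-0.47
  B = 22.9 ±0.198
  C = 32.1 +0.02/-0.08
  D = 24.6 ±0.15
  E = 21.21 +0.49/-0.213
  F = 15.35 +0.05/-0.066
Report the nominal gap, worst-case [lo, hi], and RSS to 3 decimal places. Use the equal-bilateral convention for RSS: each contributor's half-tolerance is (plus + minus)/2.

nominal=-63.940 wc=[-65.176,-62.779] rss=0.587

Stack each dimension's contribution:
  -A: nom -24.280 → Σnom=-24.280; wc +0.470/-0.312 → slack +0.470/-0.312; half-tol=0.391, Σhalf²=0.152881
  +B: nom +22.900 → Σnom=-1.380; wc +0.198/-0.198 → slack +0.668/-0.510; half-tol=0.198, Σhalf²=0.192085
  -C: nom -32.100 → Σnom=-33.480; wc +0.080/-0.020 → slack +0.748/-0.530; half-tol=0.050, Σhalf²=0.194585
  -D: nom -24.600 → Σnom=-58.080; wc +0.150/-0.150 → slack +0.898/-0.680; half-tol=0.150, Σhalf²=0.217085
  -E: nom -21.210 → Σnom=-79.290; wc +0.213/-0.490 → slack +1.111/-1.170; half-tol=0.351, Σhalf²=0.340637
  +F: nom +15.350 → Σnom=-63.940; wc +0.050/-0.066 → slack +1.161/-1.236; half-tol=0.058, Σhalf²=0.344001
Nominal = -63.940. Worst-case = [-63.940 - 1.236, -63.940 + 1.161] = [-65.176, -62.779]. RSS = √0.344001 = 0.587.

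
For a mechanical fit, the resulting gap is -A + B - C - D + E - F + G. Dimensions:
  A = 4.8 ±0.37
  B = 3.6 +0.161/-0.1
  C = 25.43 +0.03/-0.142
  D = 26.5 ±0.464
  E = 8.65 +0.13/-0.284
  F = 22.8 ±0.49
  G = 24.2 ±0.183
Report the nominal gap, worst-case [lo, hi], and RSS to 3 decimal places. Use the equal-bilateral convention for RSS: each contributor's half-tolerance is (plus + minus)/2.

Stack each dimension's contribution:
  -A: nom -4.800 → Σnom=-4.800; wc +0.370/-0.370 → slack +0.370/-0.370; half-tol=0.370, Σhalf²=0.136900
  +B: nom +3.600 → Σnom=-1.200; wc +0.161/-0.100 → slack +0.531/-0.470; half-tol=0.131, Σhalf²=0.153930
  -C: nom -25.430 → Σnom=-26.630; wc +0.142/-0.030 → slack +0.673/-0.500; half-tol=0.086, Σhalf²=0.161326
  -D: nom -26.500 → Σnom=-53.130; wc +0.464/-0.464 → slack +1.137/-0.964; half-tol=0.464, Σhalf²=0.376622
  +E: nom +8.650 → Σnom=-44.480; wc +0.130/-0.284 → slack +1.267/-1.248; half-tol=0.207, Σhalf²=0.419471
  -F: nom -22.800 → Σnom=-67.280; wc +0.490/-0.490 → slack +1.757/-1.738; half-tol=0.490, Σhalf²=0.659571
  +G: nom +24.200 → Σnom=-43.080; wc +0.183/-0.183 → slack +1.940/-1.921; half-tol=0.183, Σhalf²=0.693060
Nominal = -43.080. Worst-case = [-43.080 - 1.921, -43.080 + 1.940] = [-45.001, -41.140]. RSS = √0.693060 = 0.833.

nominal=-43.080 wc=[-45.001,-41.140] rss=0.833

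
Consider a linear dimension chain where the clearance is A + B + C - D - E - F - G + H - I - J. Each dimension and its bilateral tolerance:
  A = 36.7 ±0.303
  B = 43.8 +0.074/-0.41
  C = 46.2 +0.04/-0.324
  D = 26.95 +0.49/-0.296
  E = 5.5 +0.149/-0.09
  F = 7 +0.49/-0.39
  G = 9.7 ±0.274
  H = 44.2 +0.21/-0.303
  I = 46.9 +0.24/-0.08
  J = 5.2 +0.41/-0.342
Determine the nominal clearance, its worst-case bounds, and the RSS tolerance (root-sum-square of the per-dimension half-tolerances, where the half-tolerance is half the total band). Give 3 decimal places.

nominal=69.650 wc=[66.257,71.749] rss=0.924

Stack each dimension's contribution:
  +A: nom +36.700 → Σnom=36.700; wc +0.303/-0.303 → slack +0.303/-0.303; half-tol=0.303, Σhalf²=0.091809
  +B: nom +43.800 → Σnom=80.500; wc +0.074/-0.410 → slack +0.377/-0.713; half-tol=0.242, Σhalf²=0.150373
  +C: nom +46.200 → Σnom=126.700; wc +0.040/-0.324 → slack +0.417/-1.037; half-tol=0.182, Σhalf²=0.183497
  -D: nom -26.950 → Σnom=99.750; wc +0.296/-0.490 → slack +0.713/-1.527; half-tol=0.393, Σhalf²=0.337946
  -E: nom -5.500 → Σnom=94.250; wc +0.090/-0.149 → slack +0.803/-1.676; half-tol=0.119, Σhalf²=0.352226
  -F: nom -7.000 → Σnom=87.250; wc +0.390/-0.490 → slack +1.193/-2.166; half-tol=0.440, Σhalf²=0.545826
  -G: nom -9.700 → Σnom=77.550; wc +0.274/-0.274 → slack +1.467/-2.440; half-tol=0.274, Σhalf²=0.620902
  +H: nom +44.200 → Σnom=121.750; wc +0.210/-0.303 → slack +1.677/-2.743; half-tol=0.257, Σhalf²=0.686694
  -I: nom -46.900 → Σnom=74.850; wc +0.080/-0.240 → slack +1.757/-2.983; half-tol=0.160, Σhalf²=0.712294
  -J: nom -5.200 → Σnom=69.650; wc +0.342/-0.410 → slack +2.099/-3.393; half-tol=0.376, Σhalf²=0.853670
Nominal = 69.650. Worst-case = [69.650 - 3.393, 69.650 + 2.099] = [66.257, 71.749]. RSS = √0.853670 = 0.924.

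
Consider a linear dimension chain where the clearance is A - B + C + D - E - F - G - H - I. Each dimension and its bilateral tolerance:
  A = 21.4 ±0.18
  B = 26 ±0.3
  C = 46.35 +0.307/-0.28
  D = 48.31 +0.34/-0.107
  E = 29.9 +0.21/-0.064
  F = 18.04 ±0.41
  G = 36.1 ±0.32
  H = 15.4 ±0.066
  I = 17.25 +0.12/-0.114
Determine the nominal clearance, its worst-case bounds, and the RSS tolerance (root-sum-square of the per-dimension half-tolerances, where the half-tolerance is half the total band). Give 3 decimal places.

nominal=-26.630 wc=[-28.623,-24.529] rss=0.752

Stack each dimension's contribution:
  +A: nom +21.400 → Σnom=21.400; wc +0.180/-0.180 → slack +0.180/-0.180; half-tol=0.180, Σhalf²=0.032400
  -B: nom -26.000 → Σnom=-4.600; wc +0.300/-0.300 → slack +0.480/-0.480; half-tol=0.300, Σhalf²=0.122400
  +C: nom +46.350 → Σnom=41.750; wc +0.307/-0.280 → slack +0.787/-0.760; half-tol=0.293, Σhalf²=0.208542
  +D: nom +48.310 → Σnom=90.060; wc +0.340/-0.107 → slack +1.127/-0.867; half-tol=0.224, Σhalf²=0.258494
  -E: nom -29.900 → Σnom=60.160; wc +0.064/-0.210 → slack +1.191/-1.077; half-tol=0.137, Σhalf²=0.277263
  -F: nom -18.040 → Σnom=42.120; wc +0.410/-0.410 → slack +1.601/-1.487; half-tol=0.410, Σhalf²=0.445363
  -G: nom -36.100 → Σnom=6.020; wc +0.320/-0.320 → slack +1.921/-1.807; half-tol=0.320, Σhalf²=0.547763
  -H: nom -15.400 → Σnom=-9.380; wc +0.066/-0.066 → slack +1.987/-1.873; half-tol=0.066, Σhalf²=0.552119
  -I: nom -17.250 → Σnom=-26.630; wc +0.114/-0.120 → slack +2.101/-1.993; half-tol=0.117, Σhalf²=0.565808
Nominal = -26.630. Worst-case = [-26.630 - 1.993, -26.630 + 2.101] = [-28.623, -24.529]. RSS = √0.565808 = 0.752.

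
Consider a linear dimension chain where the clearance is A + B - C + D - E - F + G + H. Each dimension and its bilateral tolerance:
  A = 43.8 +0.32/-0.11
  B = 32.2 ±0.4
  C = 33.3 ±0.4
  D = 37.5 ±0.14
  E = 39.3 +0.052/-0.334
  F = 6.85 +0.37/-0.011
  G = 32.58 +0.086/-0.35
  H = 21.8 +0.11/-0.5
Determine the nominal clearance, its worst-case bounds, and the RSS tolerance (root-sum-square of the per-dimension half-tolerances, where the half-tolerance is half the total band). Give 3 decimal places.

nominal=88.430 wc=[86.108,90.231] rss=0.775

Stack each dimension's contribution:
  +A: nom +43.800 → Σnom=43.800; wc +0.320/-0.110 → slack +0.320/-0.110; half-tol=0.215, Σhalf²=0.046225
  +B: nom +32.200 → Σnom=76.000; wc +0.400/-0.400 → slack +0.720/-0.510; half-tol=0.400, Σhalf²=0.206225
  -C: nom -33.300 → Σnom=42.700; wc +0.400/-0.400 → slack +1.120/-0.910; half-tol=0.400, Σhalf²=0.366225
  +D: nom +37.500 → Σnom=80.200; wc +0.140/-0.140 → slack +1.260/-1.050; half-tol=0.140, Σhalf²=0.385825
  -E: nom -39.300 → Σnom=40.900; wc +0.334/-0.052 → slack +1.594/-1.102; half-tol=0.193, Σhalf²=0.423074
  -F: nom -6.850 → Σnom=34.050; wc +0.011/-0.370 → slack +1.605/-1.472; half-tol=0.191, Σhalf²=0.459364
  +G: nom +32.580 → Σnom=66.630; wc +0.086/-0.350 → slack +1.691/-1.822; half-tol=0.218, Σhalf²=0.506888
  +H: nom +21.800 → Σnom=88.430; wc +0.110/-0.500 → slack +1.801/-2.322; half-tol=0.305, Σhalf²=0.599913
Nominal = 88.430. Worst-case = [88.430 - 2.322, 88.430 + 1.801] = [86.108, 90.231]. RSS = √0.599913 = 0.775.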